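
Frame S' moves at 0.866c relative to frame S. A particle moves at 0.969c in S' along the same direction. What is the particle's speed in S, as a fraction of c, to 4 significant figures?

Relativistic velocity addition: u = (u' + v)/(1 + u'v/c²)
= (0.969 + 0.866)/(1 + 0.969×0.866) = 1.835/1.83915 = 0.9977

u ≈ 0.9977c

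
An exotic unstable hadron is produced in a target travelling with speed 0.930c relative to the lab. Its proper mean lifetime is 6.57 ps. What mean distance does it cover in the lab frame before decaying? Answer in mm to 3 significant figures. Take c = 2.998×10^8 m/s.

γ = 1/√(1 − 0.930²) = 2.7206
Dilated lifetime: Δt = γτ₀ = 2.7206 × 6.57 ps = 17.875 ps
d = vΔt = 0.930c × 17.875 ps = 2.7881×10^8 m/s × 1.7875×10^-11 s = 4.98 mm

d ≈ 4.98 mm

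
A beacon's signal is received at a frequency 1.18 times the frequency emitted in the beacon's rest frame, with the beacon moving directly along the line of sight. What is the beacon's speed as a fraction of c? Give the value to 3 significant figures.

f_obs/f_src = √((1+β)/(1−β)) = 1.18  ⇒  (1+β)/(1−β) = 1.3924
β = |1 − D²|/(1 + D²) = |1 − 1.3924|/(1 + 1.3924) = 0.164

β ≈ 0.164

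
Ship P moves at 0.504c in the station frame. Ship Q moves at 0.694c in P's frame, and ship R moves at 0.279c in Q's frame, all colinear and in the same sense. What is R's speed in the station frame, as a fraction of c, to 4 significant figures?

u ≈ 0.9350c

Compose boost 2: (0.694 + 0.504)/(1 + 0.694×0.504) = 1.198/1.34978 = 0.887555
Compose boost 3: (0.279 + 0.887555)/(1 + 0.279×0.887555) = 1.16655/1.24763 = 0.9350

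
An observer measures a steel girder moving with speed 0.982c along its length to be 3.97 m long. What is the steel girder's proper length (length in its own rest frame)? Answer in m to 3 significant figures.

L₀ ≈ 21.0 m

γ = 1/√(1 − 0.982²) = 5.2943
L₀ = γL = 5.2943 × 3.97 = 21.0 m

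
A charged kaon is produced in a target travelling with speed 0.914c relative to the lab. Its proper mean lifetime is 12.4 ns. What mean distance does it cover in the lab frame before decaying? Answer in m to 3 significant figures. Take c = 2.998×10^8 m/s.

d ≈ 8.37 m

γ = 1/√(1 − 0.914²) = 2.4648
Dilated lifetime: Δt = γτ₀ = 2.4648 × 12.4 ns = 30.563 ns
d = vΔt = 0.914c × 30.563 ns = 2.7402×10^8 m/s × 3.0563×10^-8 s = 8.37 m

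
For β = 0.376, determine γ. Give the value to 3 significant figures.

γ ≈ 1.08

γ = 1/√(1 − β²) = 1/√(1 − 0.376²) = 1/√(0.85862) = 1.08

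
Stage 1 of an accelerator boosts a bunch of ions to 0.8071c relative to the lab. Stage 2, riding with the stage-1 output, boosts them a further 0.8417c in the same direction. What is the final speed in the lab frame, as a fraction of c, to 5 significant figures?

u ≈ 0.98182c

Compose boost 2: (0.8417 + 0.8071)/(1 + 0.8417×0.8071) = 1.6488/1.679336 = 0.98182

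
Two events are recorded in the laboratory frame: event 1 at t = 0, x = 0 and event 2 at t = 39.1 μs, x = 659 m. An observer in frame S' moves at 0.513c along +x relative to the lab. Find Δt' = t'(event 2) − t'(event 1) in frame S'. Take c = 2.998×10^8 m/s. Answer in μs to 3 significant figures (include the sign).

γ = 1/√(1 − 0.513²) = 1.1650
Δt' = γ(Δt − vΔx/c²) = 1.1650 × (39.1 μs − 0.513×659 m / (2.998×10^8 m/s))
= 1.1650 × (37.972 μs) = 44.2 μs

Δt' ≈ 44.2 μs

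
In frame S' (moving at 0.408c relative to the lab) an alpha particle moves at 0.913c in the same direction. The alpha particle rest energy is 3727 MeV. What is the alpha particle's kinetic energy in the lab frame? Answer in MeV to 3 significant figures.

u_lab = (0.913 + 0.408)/(1 + 0.913×0.408) = 0.962474
γ = 1/√(1 − 0.962474²) = 3.6850
K = (γ − 1)m₀c² = (3.6850 − 1) × 3727 = 2.6850 × 3727 = 10000 MeV

K ≈ 10000 MeV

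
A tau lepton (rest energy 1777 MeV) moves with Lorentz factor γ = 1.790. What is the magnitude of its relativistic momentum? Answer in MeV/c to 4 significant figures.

β = √(1 − 1/γ²) = √(1 − 1/1.790²) = 0.829397
p = γβm₀c = 1.790 × 0.829397 × 1777 MeV/c = 2638 MeV/c

p ≈ 2638 MeV/c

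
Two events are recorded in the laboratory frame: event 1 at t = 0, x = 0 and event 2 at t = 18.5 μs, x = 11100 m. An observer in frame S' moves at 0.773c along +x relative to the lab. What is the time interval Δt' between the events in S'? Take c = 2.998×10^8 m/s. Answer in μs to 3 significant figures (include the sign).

Δt' ≈ -16.0 μs

γ = 1/√(1 − 0.773²) = 1.5763
Δt' = γ(Δt − vΔx/c²) = 1.5763 × (18.5 μs − 0.773×11100 m / (2.998×10^8 m/s))
= 1.5763 × (-10.120 μs) = -16.0 μs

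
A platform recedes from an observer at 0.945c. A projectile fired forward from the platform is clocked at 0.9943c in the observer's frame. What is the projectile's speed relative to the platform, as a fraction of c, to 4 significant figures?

u' ≈ 0.8164c

Inverse velocity addition: u' = (u − v)/(1 − uv/c²)
= (0.9943 − 0.945)/(1 − 0.9943×0.945) = 0.04930/0.0603865 = 0.8164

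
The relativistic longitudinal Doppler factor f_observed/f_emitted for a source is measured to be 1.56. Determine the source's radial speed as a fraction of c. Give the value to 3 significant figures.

β ≈ 0.418

f_obs/f_src = √((1+β)/(1−β)) = 1.56  ⇒  (1+β)/(1−β) = 2.4336
β = |1 − D²|/(1 + D²) = |1 − 2.4336|/(1 + 2.4336) = 0.418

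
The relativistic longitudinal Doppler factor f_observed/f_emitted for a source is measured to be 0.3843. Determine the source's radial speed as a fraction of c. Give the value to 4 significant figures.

f_obs/f_src = √((1−β)/(1+β)) = 0.3843  ⇒  (1−β)/(1+β) = 0.147686
β = |1 − D²|/(1 + D²) = |1 − 0.147686|/(1 + 0.147686) = 0.7426

β ≈ 0.7426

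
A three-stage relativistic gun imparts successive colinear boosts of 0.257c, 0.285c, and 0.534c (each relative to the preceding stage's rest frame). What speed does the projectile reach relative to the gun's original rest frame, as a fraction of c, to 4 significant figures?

u ≈ 0.8183c

Compose boost 2: (0.285 + 0.257)/(1 + 0.285×0.257) = 0.5420/1.07325 = 0.505011
Compose boost 3: (0.534 + 0.505011)/(1 + 0.534×0.505011) = 1.03901/1.26968 = 0.8183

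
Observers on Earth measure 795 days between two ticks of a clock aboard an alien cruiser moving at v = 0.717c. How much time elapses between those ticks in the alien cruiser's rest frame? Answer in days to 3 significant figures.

τ₀ ≈ 554 days

γ = 1/√(1 − 0.717²) = 1.4346
Proper time: τ₀ = Δt/γ = 795/1.4346 = 554 days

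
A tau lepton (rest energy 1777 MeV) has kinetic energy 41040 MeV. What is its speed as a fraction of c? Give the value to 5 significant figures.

β ≈ 0.99914

γ = 1 + K/(m₀c²) = 1 + 41040/1777 = 24.09510
β = √(1 − 1/γ²) = 0.99914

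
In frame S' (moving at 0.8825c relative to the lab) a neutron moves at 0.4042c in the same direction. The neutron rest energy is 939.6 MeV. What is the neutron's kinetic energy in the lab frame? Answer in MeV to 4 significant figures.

K ≈ 2024 MeV

u_lab = (0.4042 + 0.8825)/(1 + 0.4042×0.8825) = 0.9483997
γ = 1/√(1 − 0.9483997²) = 3.15380
K = (γ − 1)m₀c² = (3.15380 − 1) × 939.6 = 2.15380 × 939.6 = 2024 MeV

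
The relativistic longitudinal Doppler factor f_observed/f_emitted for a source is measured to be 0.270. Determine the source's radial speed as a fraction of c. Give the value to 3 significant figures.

f_obs/f_src = √((1−β)/(1+β)) = 0.270  ⇒  (1−β)/(1+β) = 0.072900
β = |1 − D²|/(1 + D²) = |1 − 0.072900|/(1 + 0.072900) = 0.864

β ≈ 0.864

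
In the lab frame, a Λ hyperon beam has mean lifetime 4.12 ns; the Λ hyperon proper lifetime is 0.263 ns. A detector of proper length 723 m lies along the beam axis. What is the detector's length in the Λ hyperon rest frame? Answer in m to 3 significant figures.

Time dilation ⇒ γ = Δt/τ₀ = 4.12/0.263 = 15.665
Length contraction: L = L₀/γ = 723/15.665 = 46.2 m

L ≈ 46.2 m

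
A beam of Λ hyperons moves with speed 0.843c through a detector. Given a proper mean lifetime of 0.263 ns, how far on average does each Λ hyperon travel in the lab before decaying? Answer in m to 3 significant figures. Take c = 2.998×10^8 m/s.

d ≈ 0.124 m

γ = 1/√(1 − 0.843²) = 1.8590
Dilated lifetime: Δt = γτ₀ = 1.8590 × 0.263 ns = 0.48893 ns
d = vΔt = 0.843c × 0.48893 ns = 2.5273×10^8 m/s × 4.8893×10^-10 s = 0.124 m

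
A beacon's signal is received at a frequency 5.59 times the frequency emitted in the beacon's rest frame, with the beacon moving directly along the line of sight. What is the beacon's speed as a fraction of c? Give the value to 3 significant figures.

f_obs/f_src = √((1+β)/(1−β)) = 5.59  ⇒  (1+β)/(1−β) = 31.248
β = |1 − D²|/(1 + D²) = |1 − 31.248|/(1 + 31.248) = 0.938

β ≈ 0.938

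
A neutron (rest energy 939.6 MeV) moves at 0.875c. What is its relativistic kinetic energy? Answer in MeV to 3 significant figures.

γ = 1/√(1 − 0.875²) = 2.0656
K = (γ − 1)m₀c² = (2.0656 − 1) × 939.6 MeV = 1.0656 × 939.6 MeV = 1000 MeV

K ≈ 1000 MeV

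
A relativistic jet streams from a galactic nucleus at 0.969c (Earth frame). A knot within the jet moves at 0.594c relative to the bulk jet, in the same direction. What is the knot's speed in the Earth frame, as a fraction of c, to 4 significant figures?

Relativistic velocity addition: u = (u' + v)/(1 + u'v/c²)
= (0.594 + 0.969)/(1 + 0.594×0.969) = 1.563/1.57559 = 0.9920

u ≈ 0.9920c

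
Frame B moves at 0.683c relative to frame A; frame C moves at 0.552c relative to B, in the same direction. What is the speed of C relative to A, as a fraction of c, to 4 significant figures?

u ≈ 0.8969c

Compose boost 2: (0.552 + 0.683)/(1 + 0.552×0.683) = 1.235/1.37702 = 0.8969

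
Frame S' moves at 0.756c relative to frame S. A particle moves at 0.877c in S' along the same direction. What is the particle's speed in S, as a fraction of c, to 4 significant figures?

Relativistic velocity addition: u = (u' + v)/(1 + u'v/c²)
= (0.877 + 0.756)/(1 + 0.877×0.756) = 1.633/1.66301 = 0.9820

u ≈ 0.9820c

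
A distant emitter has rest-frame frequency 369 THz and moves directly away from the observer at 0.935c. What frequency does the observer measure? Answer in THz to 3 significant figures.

f_obs ≈ 67.6 THz

Relativistic Doppler: f_obs = f_src √((1−β)/(1+β))
= 369 × √(0.065000/1.9350) = 369 × 0.18328 = 67.6 THz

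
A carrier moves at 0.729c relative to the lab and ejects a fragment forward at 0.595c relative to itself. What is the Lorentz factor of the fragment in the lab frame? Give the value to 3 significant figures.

u_lab = (0.595 + 0.729)/(1 + 0.595×0.729) = 1.324/1.43375 = 0.923449
γ = 1/√(1 − 0.923449²) = 2.61

γ ≈ 2.61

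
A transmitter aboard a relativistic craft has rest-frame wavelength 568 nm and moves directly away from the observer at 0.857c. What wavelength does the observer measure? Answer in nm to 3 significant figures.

λ_obs ≈ 2050 nm

Relativistic Doppler: λ_obs = λ_src √((1+β)/(1−β))
= 568 × √(1.8570/0.14300) = 568 × 3.6036 = 2050 nm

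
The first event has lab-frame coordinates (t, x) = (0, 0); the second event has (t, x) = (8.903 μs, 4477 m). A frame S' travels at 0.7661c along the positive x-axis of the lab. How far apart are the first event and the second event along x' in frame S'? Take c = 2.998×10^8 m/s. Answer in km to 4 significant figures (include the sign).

Δx' ≈ 3.784 km

γ = 1/√(1 − 0.7661²) = 1.55588
Δx' = γ(Δx − vΔt) = 1.55588 × (4477 m − 0.7661×(2.998×10^8 m/s)×8.903×10^-6 s)
= 1.55588 × (2432.19 m) = 3.784 km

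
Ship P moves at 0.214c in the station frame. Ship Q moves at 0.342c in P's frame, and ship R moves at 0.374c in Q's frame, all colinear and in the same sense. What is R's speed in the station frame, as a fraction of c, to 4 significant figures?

u ≈ 0.7473c

Compose boost 2: (0.342 + 0.214)/(1 + 0.342×0.214) = 0.5560/1.07319 = 0.518083
Compose boost 3: (0.374 + 0.518083)/(1 + 0.374×0.518083) = 0.892083/1.19376 = 0.7473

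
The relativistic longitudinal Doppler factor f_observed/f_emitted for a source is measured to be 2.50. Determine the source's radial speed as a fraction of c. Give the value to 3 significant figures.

β ≈ 0.724

f_obs/f_src = √((1+β)/(1−β)) = 2.50  ⇒  (1+β)/(1−β) = 6.2500
β = |1 − D²|/(1 + D²) = |1 − 6.2500|/(1 + 6.2500) = 0.724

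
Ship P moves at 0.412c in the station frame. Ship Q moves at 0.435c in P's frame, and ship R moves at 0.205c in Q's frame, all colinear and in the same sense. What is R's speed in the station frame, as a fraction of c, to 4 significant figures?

Compose boost 2: (0.435 + 0.412)/(1 + 0.435×0.412) = 0.8470/1.17922 = 0.718271
Compose boost 3: (0.205 + 0.718271)/(1 + 0.205×0.718271) = 0.923271/1.14725 = 0.8048

u ≈ 0.8048c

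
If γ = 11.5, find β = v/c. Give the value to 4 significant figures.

β ≈ 0.9962

β = √(1 − 1/γ²) = √(1 − 1/11.5²) = √(0.992439) = 0.9962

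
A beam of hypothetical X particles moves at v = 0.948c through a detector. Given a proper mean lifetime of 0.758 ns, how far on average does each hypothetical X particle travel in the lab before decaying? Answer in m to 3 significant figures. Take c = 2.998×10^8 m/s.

γ = 1/√(1 − 0.948²) = 3.1420
Dilated lifetime: Δt = γτ₀ = 3.1420 × 0.758 ns = 2.3816 ns
d = vΔt = 0.948c × 2.3816 ns = 2.8421×10^8 m/s × 2.3816×10^-9 s = 0.677 m

d ≈ 0.677 m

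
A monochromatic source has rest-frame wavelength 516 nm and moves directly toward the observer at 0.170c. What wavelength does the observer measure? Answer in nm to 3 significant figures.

λ_obs ≈ 435 nm

Relativistic Doppler: λ_obs = λ_src √((1−β)/(1+β))
= 516 × √(0.83000/1.1700) = 516 × 0.84226 = 435 nm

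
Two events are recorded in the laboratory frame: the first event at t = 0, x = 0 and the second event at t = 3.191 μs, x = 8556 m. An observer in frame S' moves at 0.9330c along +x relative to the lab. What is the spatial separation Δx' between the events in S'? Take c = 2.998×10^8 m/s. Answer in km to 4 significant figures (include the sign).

Δx' ≈ 21.29 km

γ = 1/√(1 − 0.9330²) = 2.77873
Δx' = γ(Δx − vΔt) = 2.77873 × (8556 m − 0.9330×(2.998×10^8 m/s)×3.191×10^-6 s)
= 2.77873 × (7663.43 m) = 21.29 km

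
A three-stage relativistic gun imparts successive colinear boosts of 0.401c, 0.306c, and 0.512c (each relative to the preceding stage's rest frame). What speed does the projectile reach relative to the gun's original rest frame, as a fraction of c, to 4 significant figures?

u ≈ 0.8634c

Compose boost 2: (0.306 + 0.401)/(1 + 0.306×0.401) = 0.7070/1.12271 = 0.629729
Compose boost 3: (0.512 + 0.629729)/(1 + 0.512×0.629729) = 1.14173/1.32242 = 0.8634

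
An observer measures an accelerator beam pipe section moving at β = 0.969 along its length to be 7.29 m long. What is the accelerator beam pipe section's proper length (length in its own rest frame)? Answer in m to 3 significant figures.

γ = 1/√(1 − 0.969²) = 4.0476
L₀ = γL = 4.0476 × 7.29 = 29.5 m

L₀ ≈ 29.5 m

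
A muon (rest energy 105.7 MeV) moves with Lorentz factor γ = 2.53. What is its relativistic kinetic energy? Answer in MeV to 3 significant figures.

γ = 2.53 (given)
K = (γ − 1)m₀c² = (2.53 − 1) × 105.7 MeV = 1.5300 × 105.7 MeV = 162 MeV

K ≈ 162 MeV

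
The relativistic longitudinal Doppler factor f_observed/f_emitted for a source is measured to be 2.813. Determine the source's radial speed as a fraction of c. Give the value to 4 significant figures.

f_obs/f_src = √((1+β)/(1−β)) = 2.813  ⇒  (1+β)/(1−β) = 7.91297
β = |1 − D²|/(1 + D²) = |1 − 7.91297|/(1 + 7.91297) = 0.7756

β ≈ 0.7756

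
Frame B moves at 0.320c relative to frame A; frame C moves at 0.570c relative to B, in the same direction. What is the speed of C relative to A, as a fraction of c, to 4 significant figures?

Compose boost 2: (0.570 + 0.320)/(1 + 0.570×0.320) = 0.8900/1.18240 = 0.7527

u ≈ 0.7527c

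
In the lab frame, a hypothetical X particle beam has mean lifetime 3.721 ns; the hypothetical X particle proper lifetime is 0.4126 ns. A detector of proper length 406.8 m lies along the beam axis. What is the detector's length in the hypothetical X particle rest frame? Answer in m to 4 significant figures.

L ≈ 45.11 m

Time dilation ⇒ γ = Δt/τ₀ = 3.721/0.4126 = 9.01842
Length contraction: L = L₀/γ = 406.8/9.01842 = 45.11 m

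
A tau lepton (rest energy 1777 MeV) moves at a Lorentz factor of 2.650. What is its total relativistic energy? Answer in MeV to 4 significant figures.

γ = 2.650 (given)
E = γm₀c² = 2.650 × 1777 MeV = 4709 MeV

E ≈ 4709 MeV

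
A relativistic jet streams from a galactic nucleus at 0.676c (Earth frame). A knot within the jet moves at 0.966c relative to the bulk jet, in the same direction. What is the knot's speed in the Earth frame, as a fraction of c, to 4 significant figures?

u ≈ 0.9933c

Relativistic velocity addition: u = (u' + v)/(1 + u'v/c²)
= (0.966 + 0.676)/(1 + 0.966×0.676) = 1.642/1.65302 = 0.9933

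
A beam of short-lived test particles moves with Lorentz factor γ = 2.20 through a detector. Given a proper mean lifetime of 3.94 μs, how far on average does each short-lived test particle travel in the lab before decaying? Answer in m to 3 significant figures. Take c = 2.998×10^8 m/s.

d ≈ 2310 m

β = √(1 − 1/γ²) = √(1 − 1/2.20²) = 0.89072
Dilated lifetime: Δt = γτ₀ = 2.20 × 3.94 μs = 8.6680 μs
d = vΔt = 0.89072c × 8.6680 μs = 2.6704×10^8 m/s × 8.6680×10^-6 s = 2310 m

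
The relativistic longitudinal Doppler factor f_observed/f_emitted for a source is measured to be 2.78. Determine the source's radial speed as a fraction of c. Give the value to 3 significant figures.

f_obs/f_src = √((1+β)/(1−β)) = 2.78  ⇒  (1+β)/(1−β) = 7.7284
β = |1 − D²|/(1 + D²) = |1 − 7.7284|/(1 + 7.7284) = 0.771

β ≈ 0.771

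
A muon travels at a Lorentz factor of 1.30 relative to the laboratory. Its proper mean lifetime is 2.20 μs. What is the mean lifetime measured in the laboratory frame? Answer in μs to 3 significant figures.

Δt ≈ 2.86 μs

γ = 1.30 (given)
Time dilation: Δt = γτ₀ = 1.30 × 2.20 μs = 2.86 μs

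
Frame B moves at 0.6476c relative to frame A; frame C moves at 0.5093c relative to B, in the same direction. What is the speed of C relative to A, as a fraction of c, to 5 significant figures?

Compose boost 2: (0.5093 + 0.6476)/(1 + 0.5093×0.6476) = 1.1569/1.329823 = 0.86997

u ≈ 0.86997c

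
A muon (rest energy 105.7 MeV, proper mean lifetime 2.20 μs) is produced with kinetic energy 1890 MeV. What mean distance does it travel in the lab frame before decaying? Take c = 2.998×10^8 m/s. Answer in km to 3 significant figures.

γ = 1 + K/(m₀c²) = 1 + 1890/105.7 = 18.881
β = √(1 − 1/γ²) = 0.99860
Dilated lifetime: γτ₀ = 18.881 × 2.20 μs = 41.538 μs
d = βc·γτ₀ = 0.99860 × (2.998×10^8 m/s) × 4.1538×10^-5 s = 12.4 km

d ≈ 12.4 km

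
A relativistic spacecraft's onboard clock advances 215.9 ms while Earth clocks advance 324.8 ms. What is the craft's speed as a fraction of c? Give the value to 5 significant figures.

γ = Δt/τ₀ = 324.8/215.9 = 1.504400
β = √(1 − 1/γ²) = √(1 − 1/1.504400²) = 0.74710

β ≈ 0.74710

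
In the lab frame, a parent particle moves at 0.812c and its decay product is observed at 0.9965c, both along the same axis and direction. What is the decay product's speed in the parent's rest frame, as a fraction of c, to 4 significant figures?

Inverse velocity addition: u' = (u − v)/(1 − uv/c²)
= (0.9965 − 0.812)/(1 − 0.9965×0.812) = 0.1845/0.190842 = 0.9668

u' ≈ 0.9668c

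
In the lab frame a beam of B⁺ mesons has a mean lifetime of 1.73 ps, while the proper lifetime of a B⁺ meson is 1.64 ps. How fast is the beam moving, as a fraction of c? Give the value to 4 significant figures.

β ≈ 0.3183

γ = Δt/τ₀ = 1.73/1.64 = 1.05488
β = √(1 − 1/γ²) = √(1 − 1/1.05488²) = 0.3183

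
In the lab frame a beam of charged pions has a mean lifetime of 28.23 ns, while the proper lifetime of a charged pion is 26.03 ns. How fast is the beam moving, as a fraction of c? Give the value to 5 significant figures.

γ = Δt/τ₀ = 28.23/26.03 = 1.084518
β = √(1 − 1/γ²) = √(1 − 1/1.084518²) = 0.38703

β ≈ 0.38703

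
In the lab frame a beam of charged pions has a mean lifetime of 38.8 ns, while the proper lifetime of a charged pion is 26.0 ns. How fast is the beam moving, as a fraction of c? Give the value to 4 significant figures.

β ≈ 0.7423

γ = Δt/τ₀ = 38.8/26.0 = 1.49231
β = √(1 − 1/γ²) = √(1 − 1/1.49231²) = 0.7423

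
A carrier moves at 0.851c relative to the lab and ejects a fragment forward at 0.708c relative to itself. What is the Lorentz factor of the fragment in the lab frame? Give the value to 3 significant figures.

γ ≈ 4.32

u_lab = (0.708 + 0.851)/(1 + 0.708×0.851) = 1.559/1.60251 = 0.972850
γ = 1/√(1 − 0.972850²) = 4.32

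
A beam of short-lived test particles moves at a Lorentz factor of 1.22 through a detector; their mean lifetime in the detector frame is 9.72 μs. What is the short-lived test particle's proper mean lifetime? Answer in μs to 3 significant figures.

γ = 1.22 (given)
Proper time: τ₀ = Δt/γ = 9.72/1.22 = 7.97 μs

τ₀ ≈ 7.97 μs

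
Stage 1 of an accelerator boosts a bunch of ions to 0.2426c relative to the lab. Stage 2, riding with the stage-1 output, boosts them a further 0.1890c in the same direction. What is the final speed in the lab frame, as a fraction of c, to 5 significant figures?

u ≈ 0.41268c

Compose boost 2: (0.1890 + 0.2426)/(1 + 0.1890×0.2426) = 0.43160/1.045851 = 0.41268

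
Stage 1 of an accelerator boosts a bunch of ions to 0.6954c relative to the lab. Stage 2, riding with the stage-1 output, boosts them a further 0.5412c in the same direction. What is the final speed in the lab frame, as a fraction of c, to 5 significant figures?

u ≈ 0.89846c

Compose boost 2: (0.5412 + 0.6954)/(1 + 0.5412×0.6954) = 1.2366/1.376350 = 0.89846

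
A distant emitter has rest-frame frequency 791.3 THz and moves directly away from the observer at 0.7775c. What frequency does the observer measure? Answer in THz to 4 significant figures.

Relativistic Doppler: f_obs = f_src √((1−β)/(1+β))
= 791.3 × √(0.222500/1.77750) = 791.3 × 0.353802 = 280.0 THz

f_obs ≈ 280.0 THz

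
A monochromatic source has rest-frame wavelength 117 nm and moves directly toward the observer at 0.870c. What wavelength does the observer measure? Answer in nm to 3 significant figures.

Relativistic Doppler: λ_obs = λ_src √((1−β)/(1+β))
= 117 × √(0.13000/1.8700) = 117 × 0.26366 = 30.8 nm

λ_obs ≈ 30.8 nm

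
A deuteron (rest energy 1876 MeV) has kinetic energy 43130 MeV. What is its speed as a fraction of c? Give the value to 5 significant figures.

β ≈ 0.99913

γ = 1 + K/(m₀c²) = 1 + 43130/1876 = 23.99041
β = √(1 − 1/γ²) = 0.99913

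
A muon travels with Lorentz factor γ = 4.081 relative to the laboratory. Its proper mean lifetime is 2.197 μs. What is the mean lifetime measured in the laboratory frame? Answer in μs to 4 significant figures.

γ = 4.081 (given)
Time dilation: Δt = γτ₀ = 4.081 × 2.197 μs = 8.966 μs

Δt ≈ 8.966 μs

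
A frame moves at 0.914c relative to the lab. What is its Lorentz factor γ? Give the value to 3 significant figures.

γ = 1/√(1 − β²) = 1/√(1 − 0.914²) = 1/√(0.16460) = 2.46

γ ≈ 2.46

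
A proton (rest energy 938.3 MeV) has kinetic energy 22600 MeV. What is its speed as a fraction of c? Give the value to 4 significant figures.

γ = 1 + K/(m₀c²) = 1 + 22600/938.3 = 25.0861
β = √(1 − 1/γ²) = 0.9992

β ≈ 0.9992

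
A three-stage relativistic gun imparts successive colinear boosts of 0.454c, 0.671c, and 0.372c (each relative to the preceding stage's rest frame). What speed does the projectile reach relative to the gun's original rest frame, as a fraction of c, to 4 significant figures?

u ≈ 0.9345c

Compose boost 2: (0.671 + 0.454)/(1 + 0.671×0.454) = 1.125/1.30463 = 0.862311
Compose boost 3: (0.372 + 0.862311)/(1 + 0.372×0.862311) = 1.23431/1.32078 = 0.9345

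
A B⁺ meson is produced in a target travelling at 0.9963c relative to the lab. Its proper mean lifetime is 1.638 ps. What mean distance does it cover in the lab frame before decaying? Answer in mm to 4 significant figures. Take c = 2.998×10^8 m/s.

d ≈ 5.693 mm

γ = 1/√(1 − 0.9963²) = 11.6355
Dilated lifetime: Δt = γτ₀ = 11.6355 × 1.638 ps = 19.0590 ps
d = vΔt = 0.9963c × 19.0590 ps = 2.98691×10^8 m/s × 1.90590×10^-11 s = 5.693 mm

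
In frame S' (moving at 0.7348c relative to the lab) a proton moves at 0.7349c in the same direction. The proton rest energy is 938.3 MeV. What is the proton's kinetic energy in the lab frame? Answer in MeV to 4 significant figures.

u_lab = (0.7349 + 0.7348)/(1 + 0.7349×0.7348) = 0.9543478
γ = 1/√(1 − 0.9543478²) = 3.34787
K = (γ − 1)m₀c² = (3.34787 − 1) × 938.3 = 2.34787 × 938.3 = 2203 MeV

K ≈ 2203 MeV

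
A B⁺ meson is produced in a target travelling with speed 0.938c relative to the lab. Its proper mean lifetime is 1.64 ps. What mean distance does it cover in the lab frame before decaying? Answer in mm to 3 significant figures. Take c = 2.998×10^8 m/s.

d ≈ 1.33 mm

γ = 1/√(1 − 0.938²) = 2.8849
Dilated lifetime: Δt = γτ₀ = 2.8849 × 1.64 ps = 4.7312 ps
d = vΔt = 0.938c × 4.7312 ps = 2.8121×10^8 m/s × 4.7312×10^-12 s = 1.33 mm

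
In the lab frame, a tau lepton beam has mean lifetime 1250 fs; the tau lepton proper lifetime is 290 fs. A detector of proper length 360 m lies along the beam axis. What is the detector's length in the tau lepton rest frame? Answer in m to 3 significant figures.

Time dilation ⇒ γ = Δt/τ₀ = 1250/290 = 4.3103
Length contraction: L = L₀/γ = 360/4.3103 = 83.5 m

L ≈ 83.5 m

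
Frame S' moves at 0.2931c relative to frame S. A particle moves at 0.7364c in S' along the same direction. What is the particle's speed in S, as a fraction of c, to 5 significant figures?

u ≈ 0.84674c

Relativistic velocity addition: u = (u' + v)/(1 + u'v/c²)
= (0.7364 + 0.2931)/(1 + 0.7364×0.2931) = 1.0295/1.215839 = 0.84674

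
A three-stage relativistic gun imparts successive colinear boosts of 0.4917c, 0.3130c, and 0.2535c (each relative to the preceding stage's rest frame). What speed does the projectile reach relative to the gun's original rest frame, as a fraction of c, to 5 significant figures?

u ≈ 0.80803c

Compose boost 2: (0.3130 + 0.4917)/(1 + 0.3130×0.4917) = 0.80470/1.153902 = 0.6973729
Compose boost 3: (0.2535 + 0.6973729)/(1 + 0.2535×0.6973729) = 0.9508729/1.176784 = 0.80803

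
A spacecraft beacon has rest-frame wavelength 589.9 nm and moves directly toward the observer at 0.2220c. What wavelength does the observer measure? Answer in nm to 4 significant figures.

λ_obs ≈ 470.7 nm

Relativistic Doppler: λ_obs = λ_src √((1−β)/(1+β))
= 589.9 × √(0.778000/1.22200) = 589.9 × 0.797911 = 470.7 nm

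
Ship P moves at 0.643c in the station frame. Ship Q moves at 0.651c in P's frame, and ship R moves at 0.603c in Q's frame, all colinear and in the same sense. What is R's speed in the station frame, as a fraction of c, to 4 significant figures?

u ≈ 0.9775c

Compose boost 2: (0.651 + 0.643)/(1 + 0.651×0.643) = 1.294/1.41859 = 0.912171
Compose boost 3: (0.603 + 0.912171)/(1 + 0.603×0.912171) = 1.51517/1.55004 = 0.9775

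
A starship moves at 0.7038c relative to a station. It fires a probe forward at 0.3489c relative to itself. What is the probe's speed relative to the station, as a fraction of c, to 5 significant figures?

u ≈ 0.84516c

Relativistic velocity addition: u = (u' + v)/(1 + u'v/c²)
= (0.3489 + 0.7038)/(1 + 0.3489×0.7038) = 1.0527/1.245556 = 0.84516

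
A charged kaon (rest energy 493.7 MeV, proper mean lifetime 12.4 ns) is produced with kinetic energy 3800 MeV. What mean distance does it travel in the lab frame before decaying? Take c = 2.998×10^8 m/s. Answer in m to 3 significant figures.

d ≈ 32.1 m

γ = 1 + K/(m₀c²) = 1 + 3800/493.7 = 8.6970
β = √(1 − 1/γ²) = 0.99337
Dilated lifetime: γτ₀ = 8.6970 × 12.4 ns = 107.84 ns
d = βc·γτ₀ = 0.99337 × (2.998×10^8 m/s) × 1.0784×10^-7 s = 32.1 m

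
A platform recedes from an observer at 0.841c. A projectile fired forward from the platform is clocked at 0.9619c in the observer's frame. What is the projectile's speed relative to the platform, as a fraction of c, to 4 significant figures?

Inverse velocity addition: u' = (u − v)/(1 − uv/c²)
= (0.9619 − 0.841)/(1 − 0.9619×0.841) = 0.1209/0.191042 = 0.6328

u' ≈ 0.6328c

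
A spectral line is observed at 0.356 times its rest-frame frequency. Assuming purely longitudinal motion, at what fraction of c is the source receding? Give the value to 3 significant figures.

f_obs/f_src = √((1−β)/(1+β)) = 0.356  ⇒  (1−β)/(1+β) = 0.12674
β = |1 − D²|/(1 + D²) = |1 − 0.12674|/(1 + 0.12674) = 0.775

β ≈ 0.775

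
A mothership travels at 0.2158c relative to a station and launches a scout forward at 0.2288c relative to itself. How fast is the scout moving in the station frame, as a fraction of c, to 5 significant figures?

Compose boost 2: (0.2288 + 0.2158)/(1 + 0.2288×0.2158) = 0.44460/1.049375 = 0.42368

u ≈ 0.42368c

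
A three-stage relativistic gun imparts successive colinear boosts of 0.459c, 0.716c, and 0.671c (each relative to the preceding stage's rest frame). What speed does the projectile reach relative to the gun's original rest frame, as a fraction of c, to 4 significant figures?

Compose boost 2: (0.716 + 0.459)/(1 + 0.716×0.459) = 1.175/1.32864 = 0.884360
Compose boost 3: (0.671 + 0.884360)/(1 + 0.671×0.884360) = 1.55536/1.59341 = 0.9761

u ≈ 0.9761c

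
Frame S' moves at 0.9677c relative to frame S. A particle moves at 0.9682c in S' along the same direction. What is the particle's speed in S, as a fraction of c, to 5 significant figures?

Relativistic velocity addition: u = (u' + v)/(1 + u'v/c²)
= (0.9682 + 0.9677)/(1 + 0.9682×0.9677) = 1.9359/1.936927 = 0.99947

u ≈ 0.99947c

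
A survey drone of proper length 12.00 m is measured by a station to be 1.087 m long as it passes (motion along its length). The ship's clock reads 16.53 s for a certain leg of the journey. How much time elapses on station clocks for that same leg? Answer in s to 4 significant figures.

Δt ≈ 182.5 s

Length contraction ⇒ γ = L₀/L = 12.00/1.087 = 11.0396
Time dilation: Δt = γτ₀ = 11.0396 × 16.53 s = 182.5 s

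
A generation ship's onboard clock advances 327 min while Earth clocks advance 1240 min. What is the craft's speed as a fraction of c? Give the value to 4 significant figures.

β ≈ 0.9646

γ = Δt/τ₀ = 1240/327 = 3.79205
β = √(1 − 1/γ²) = √(1 − 1/3.79205²) = 0.9646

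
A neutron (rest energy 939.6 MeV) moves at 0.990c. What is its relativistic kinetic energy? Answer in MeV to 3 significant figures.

K ≈ 5720 MeV

γ = 1/√(1 − 0.990²) = 7.0888
K = (γ − 1)m₀c² = (7.0888 − 1) × 939.6 MeV = 6.0888 × 939.6 MeV = 5720 MeV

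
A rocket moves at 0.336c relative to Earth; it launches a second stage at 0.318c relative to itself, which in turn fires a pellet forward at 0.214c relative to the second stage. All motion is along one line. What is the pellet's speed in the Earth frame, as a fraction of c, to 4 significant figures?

Compose boost 2: (0.318 + 0.336)/(1 + 0.318×0.336) = 0.6540/1.10685 = 0.590867
Compose boost 3: (0.214 + 0.590867)/(1 + 0.214×0.590867) = 0.804867/1.12645 = 0.7145

u ≈ 0.7145c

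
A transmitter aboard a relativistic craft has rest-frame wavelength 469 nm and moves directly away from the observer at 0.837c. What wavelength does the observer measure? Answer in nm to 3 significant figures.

λ_obs ≈ 1570 nm

Relativistic Doppler: λ_obs = λ_src √((1+β)/(1−β))
= 469 × √(1.8370/0.16300) = 469 × 3.3571 = 1570 nm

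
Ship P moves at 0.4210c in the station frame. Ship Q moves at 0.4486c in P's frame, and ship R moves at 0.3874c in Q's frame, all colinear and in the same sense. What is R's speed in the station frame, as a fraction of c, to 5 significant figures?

Compose boost 2: (0.4486 + 0.4210)/(1 + 0.4486×0.4210) = 0.86960/1.188861 = 0.7314567
Compose boost 3: (0.3874 + 0.7314567)/(1 + 0.3874×0.7314567) = 1.118857/1.283366 = 0.87181

u ≈ 0.87181c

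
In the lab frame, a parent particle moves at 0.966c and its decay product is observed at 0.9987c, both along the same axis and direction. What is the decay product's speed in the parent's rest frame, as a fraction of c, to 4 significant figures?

Inverse velocity addition: u' = (u − v)/(1 − uv/c²)
= (0.9987 − 0.966)/(1 − 0.9987×0.966) = 0.03270/0.0352558 = 0.9275

u' ≈ 0.9275c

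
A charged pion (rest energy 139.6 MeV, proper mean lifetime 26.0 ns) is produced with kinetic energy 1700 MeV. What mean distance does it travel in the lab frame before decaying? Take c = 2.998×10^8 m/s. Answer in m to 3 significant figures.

γ = 1 + K/(m₀c²) = 1 + 1700/139.6 = 13.178
β = √(1 − 1/γ²) = 0.99712
Dilated lifetime: γτ₀ = 13.178 × 26.0 ns = 342.62 ns
d = βc·γτ₀ = 0.99712 × (2.998×10^8 m/s) × 3.4262×10^-7 s = 102 m

d ≈ 102 m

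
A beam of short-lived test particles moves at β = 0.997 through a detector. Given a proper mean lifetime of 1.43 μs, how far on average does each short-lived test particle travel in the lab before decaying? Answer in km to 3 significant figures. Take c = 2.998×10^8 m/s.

γ = 1/√(1 − 0.997²) = 12.920
Dilated lifetime: Δt = γτ₀ = 12.920 × 1.43 μs = 18.475 μs
d = vΔt = 0.997c × 18.475 μs = 2.9890×10^8 m/s × 1.8475×10^-5 s = 5.52 km

d ≈ 5.52 km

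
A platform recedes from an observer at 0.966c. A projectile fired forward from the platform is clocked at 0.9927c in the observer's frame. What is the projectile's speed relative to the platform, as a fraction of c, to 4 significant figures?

Inverse velocity addition: u' = (u − v)/(1 − uv/c²)
= (0.9927 − 0.966)/(1 − 0.9927×0.966) = 0.02670/0.0410518 = 0.6504

u' ≈ 0.6504c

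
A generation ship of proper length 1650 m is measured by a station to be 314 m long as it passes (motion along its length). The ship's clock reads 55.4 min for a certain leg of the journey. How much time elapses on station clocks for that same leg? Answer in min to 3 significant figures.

Length contraction ⇒ γ = L₀/L = 1650/314 = 5.2548
Time dilation: Δt = γτ₀ = 5.2548 × 55.4 min = 291 min

Δt ≈ 291 min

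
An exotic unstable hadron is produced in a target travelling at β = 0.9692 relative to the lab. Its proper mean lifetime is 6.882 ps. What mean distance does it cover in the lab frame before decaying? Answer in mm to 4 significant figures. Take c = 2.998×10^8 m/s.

d ≈ 8.120 mm

γ = 1/√(1 − 0.9692²) = 4.06050
Dilated lifetime: Δt = γτ₀ = 4.06050 × 6.882 ps = 27.9444 ps
d = vΔt = 0.9692c × 27.9444 ps = 2.90566×10^8 m/s × 2.79444×10^-11 s = 8.120 mm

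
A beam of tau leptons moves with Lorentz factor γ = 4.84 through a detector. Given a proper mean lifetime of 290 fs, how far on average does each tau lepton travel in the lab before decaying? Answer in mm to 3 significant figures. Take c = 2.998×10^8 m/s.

β = √(1 − 1/γ²) = √(1 − 1/4.84²) = 0.97842
Dilated lifetime: Δt = γτ₀ = 4.84 × 290 fs = 1403.6 fs
d = vΔt = 0.97842c × 1403.6 fs = 2.9333×10^8 m/s × 1.4036×10^-12 s = 0.412 mm

d ≈ 0.412 mm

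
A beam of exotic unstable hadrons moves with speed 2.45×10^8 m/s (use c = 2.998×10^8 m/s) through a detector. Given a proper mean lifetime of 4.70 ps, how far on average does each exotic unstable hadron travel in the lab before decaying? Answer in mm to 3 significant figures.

β = v/c = 2.45×10^8 / 2.998×10^8 = 0.81721
γ = 1/√(1 − 0.81721²) = 1.7351
Dilated lifetime: Δt = γτ₀ = 1.7351 × 4.70 ps = 8.1549 ps
d = vΔt = 0.81721c × 8.1549 ps = 2.4500×10^8 m/s × 8.1549×10^-12 s = 2.00 mm

d ≈ 2.00 mm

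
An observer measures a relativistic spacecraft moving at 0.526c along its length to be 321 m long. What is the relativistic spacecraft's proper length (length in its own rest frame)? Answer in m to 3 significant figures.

L₀ ≈ 377 m

γ = 1/√(1 − 0.526²) = 1.1758
L₀ = γL = 1.1758 × 321 = 377 m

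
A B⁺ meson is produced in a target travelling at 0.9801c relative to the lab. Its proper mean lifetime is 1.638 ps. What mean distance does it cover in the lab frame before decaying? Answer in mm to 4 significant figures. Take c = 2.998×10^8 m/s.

d ≈ 2.425 mm

γ = 1/√(1 − 0.9801²) = 5.03767
Dilated lifetime: Δt = γτ₀ = 5.03767 × 1.638 ps = 8.25171 ps
d = vΔt = 0.9801c × 8.25171 ps = 2.93834×10^8 m/s × 8.25171×10^-12 s = 2.425 mm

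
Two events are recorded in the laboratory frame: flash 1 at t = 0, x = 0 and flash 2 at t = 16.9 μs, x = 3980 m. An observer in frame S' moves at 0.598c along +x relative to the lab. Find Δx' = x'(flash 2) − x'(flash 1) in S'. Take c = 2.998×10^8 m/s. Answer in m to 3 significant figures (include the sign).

γ = 1/√(1 − 0.598²) = 1.2477
Δx' = γ(Δx − vΔt) = 1.2477 × (3980 m − 0.598×(2.998×10^8 m/s)×16.9×10^-6 s)
= 1.2477 × (950.16 m) = 1190 m

Δx' ≈ 1190 m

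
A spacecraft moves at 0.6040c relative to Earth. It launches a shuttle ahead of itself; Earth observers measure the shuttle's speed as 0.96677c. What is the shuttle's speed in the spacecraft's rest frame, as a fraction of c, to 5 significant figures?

Inverse velocity addition: u' = (u − v)/(1 − uv/c²)
= (0.96677 − 0.6040)/(1 − 0.96677×0.6040) = 0.36277/0.4160709 = 0.87189

u' ≈ 0.87189c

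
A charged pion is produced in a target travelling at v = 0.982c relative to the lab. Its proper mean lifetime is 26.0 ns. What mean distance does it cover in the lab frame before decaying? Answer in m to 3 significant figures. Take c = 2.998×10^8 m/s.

γ = 1/√(1 − 0.982²) = 5.2943
Dilated lifetime: Δt = γτ₀ = 5.2943 × 26.0 ns = 137.65 ns
d = vΔt = 0.982c × 137.65 ns = 2.9440×10^8 m/s × 1.3765×10^-7 s = 40.5 m

d ≈ 40.5 m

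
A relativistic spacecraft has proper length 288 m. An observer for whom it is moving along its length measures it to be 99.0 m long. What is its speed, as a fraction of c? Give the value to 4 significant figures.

γ = L₀/L = 288/99.0 = 2.90909
β = √(1 − 1/γ²) = 0.9391

β ≈ 0.9391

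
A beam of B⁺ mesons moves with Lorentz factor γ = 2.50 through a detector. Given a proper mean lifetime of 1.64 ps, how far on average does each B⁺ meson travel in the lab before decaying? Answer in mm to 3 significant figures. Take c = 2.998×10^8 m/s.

β = √(1 − 1/γ²) = √(1 − 1/2.50²) = 0.91652
Dilated lifetime: Δt = γτ₀ = 2.50 × 1.64 ps = 4.1000 ps
d = vΔt = 0.91652c × 4.1000 ps = 2.7477×10^8 m/s × 4.1000×10^-12 s = 1.13 mm

d ≈ 1.13 mm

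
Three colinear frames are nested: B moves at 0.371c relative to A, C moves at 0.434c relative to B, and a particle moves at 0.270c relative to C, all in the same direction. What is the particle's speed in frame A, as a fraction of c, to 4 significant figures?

u ≈ 0.8115c

Compose boost 2: (0.434 + 0.371)/(1 + 0.434×0.371) = 0.8050/1.16101 = 0.693359
Compose boost 3: (0.270 + 0.693359)/(1 + 0.270×0.693359) = 0.963359/1.18721 = 0.8115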